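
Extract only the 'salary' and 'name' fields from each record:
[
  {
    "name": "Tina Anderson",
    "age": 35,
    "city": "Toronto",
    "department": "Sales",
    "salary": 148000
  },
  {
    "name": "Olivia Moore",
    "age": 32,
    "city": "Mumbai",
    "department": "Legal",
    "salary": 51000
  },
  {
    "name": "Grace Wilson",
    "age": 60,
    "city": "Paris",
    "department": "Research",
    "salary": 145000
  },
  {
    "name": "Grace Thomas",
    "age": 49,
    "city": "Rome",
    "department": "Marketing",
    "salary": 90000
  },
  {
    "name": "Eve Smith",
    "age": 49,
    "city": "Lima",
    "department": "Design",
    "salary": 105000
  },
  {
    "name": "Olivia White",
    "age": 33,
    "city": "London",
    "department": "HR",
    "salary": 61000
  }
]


Original: 6 records with fields: name, age, city, department, salary
Keep: ['salary', 'name']
Drop: ['age', 'city', 'department']
Result: 6 records, 2 fields each

[
  {
    "salary": 148000,
    "name": "Tina Anderson"
  },
  {
    "salary": 51000,
    "name": "Olivia Moore"
  },
  {
    "salary": 145000,
    "name": "Grace Wilson"
  },
  {
    "salary": 90000,
    "name": "Grace Thomas"
  },
  {
    "salary": 105000,
    "name": "Eve Smith"
  },
  {
    "salary": 61000,
    "name": "Olivia White"
  }
]


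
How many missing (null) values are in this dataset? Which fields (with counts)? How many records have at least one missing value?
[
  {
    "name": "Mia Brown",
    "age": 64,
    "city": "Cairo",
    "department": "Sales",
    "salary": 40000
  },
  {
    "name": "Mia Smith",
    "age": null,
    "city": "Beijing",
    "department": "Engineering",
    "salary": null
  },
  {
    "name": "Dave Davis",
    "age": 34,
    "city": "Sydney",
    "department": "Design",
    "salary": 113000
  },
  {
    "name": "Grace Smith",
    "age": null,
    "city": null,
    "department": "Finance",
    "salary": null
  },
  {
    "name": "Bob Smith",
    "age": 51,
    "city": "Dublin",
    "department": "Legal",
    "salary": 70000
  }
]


Checking for missing (null) values in 5 records:

  Mia Brown: complete
  Mia Smith: age, salary
  Dave Davis: complete
  Grace Smith: age, city, salary
  Bob Smith: complete

Per field:
  name: 0 missing
  age: 2 missing
  city: 1 missing
  department: 0 missing
  salary: 2 missing

Total missing values: 5
Records with any missing: 2

5 missing values (age: 2, city: 1, salary: 2); 2 incomplete records


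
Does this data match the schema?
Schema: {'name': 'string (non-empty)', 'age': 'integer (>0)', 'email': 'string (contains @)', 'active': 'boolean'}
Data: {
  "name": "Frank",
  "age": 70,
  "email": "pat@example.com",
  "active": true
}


Validating each field against schema:
  name: OK (non-empty string)
  age: OK (positive integer)
  email: OK (string with @)
  active: OK (boolean)

Result: VALID

VALID


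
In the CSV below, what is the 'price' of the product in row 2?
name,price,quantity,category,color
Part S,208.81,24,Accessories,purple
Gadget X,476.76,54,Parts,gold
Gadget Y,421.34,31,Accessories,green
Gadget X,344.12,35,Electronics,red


Query: Row 2 ('Gadget X'), column 'price'
Value: 476.76

476.76


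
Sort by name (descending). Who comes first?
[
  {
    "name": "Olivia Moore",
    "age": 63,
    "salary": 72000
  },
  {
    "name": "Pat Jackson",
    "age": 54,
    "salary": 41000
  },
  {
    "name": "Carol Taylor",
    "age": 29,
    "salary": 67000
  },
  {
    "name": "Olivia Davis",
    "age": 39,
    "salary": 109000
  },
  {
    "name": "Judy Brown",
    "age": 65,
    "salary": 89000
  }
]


Sort by: name (descending)

Sorted order:
  1. Pat Jackson (name = Pat Jackson)
  2. Olivia Moore (name = Olivia Moore)
  3. Olivia Davis (name = Olivia Davis)
  4. Judy Brown (name = Judy Brown)
  5. Carol Taylor (name = Carol Taylor)

First: Pat Jackson

Pat Jackson


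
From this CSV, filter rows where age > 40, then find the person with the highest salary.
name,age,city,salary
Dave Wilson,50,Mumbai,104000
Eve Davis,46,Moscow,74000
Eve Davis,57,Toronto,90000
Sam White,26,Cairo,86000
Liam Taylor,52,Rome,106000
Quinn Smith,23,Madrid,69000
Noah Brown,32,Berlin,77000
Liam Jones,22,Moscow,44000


Filter: age > 40
Sort by: salary (descending)

Filtered records (4):
  Liam Taylor, age 52, salary $106000
  Dave Wilson, age 50, salary $104000
  Eve Davis, age 57, salary $90000
  Eve Davis, age 46, salary $74000

Highest salary: Liam Taylor ($106000)

Liam Taylor


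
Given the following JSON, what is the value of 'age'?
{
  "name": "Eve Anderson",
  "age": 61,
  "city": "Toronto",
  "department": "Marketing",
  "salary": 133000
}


Looking up field 'age'
Value: 61

61


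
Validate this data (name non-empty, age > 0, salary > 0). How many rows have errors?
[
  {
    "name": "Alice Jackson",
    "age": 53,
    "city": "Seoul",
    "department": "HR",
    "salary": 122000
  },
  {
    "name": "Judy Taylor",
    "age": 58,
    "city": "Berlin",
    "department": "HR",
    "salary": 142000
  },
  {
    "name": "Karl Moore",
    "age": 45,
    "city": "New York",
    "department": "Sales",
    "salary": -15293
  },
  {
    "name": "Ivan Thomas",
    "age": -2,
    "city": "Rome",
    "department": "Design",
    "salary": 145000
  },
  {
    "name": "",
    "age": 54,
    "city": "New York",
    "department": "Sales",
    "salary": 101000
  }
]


Validating 5 records:
Rules: name non-empty, age > 0, salary > 0

  Row 1 (Alice Jackson): OK
  Row 2 (Judy Taylor): OK
  Row 3 (Karl Moore): negative salary: -15293
  Row 4 (Ivan Thomas): negative age: -2
  Row 5 (???): empty name

Total errors: 3

3 errors


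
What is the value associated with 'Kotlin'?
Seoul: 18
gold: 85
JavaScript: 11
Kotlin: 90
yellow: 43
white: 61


Looking up key 'Kotlin'
Value: 90

90


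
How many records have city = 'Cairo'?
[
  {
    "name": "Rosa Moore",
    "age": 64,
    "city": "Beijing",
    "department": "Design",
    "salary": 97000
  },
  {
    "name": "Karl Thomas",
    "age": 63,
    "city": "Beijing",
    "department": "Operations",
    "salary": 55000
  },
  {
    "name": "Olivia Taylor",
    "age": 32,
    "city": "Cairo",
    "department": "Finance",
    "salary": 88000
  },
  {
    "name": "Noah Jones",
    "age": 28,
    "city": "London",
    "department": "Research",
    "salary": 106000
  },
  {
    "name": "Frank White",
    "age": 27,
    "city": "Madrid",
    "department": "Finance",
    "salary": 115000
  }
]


Data: 5 records
Condition: city = 'Cairo'

Checking each record:
  Rosa Moore: Beijing
  Karl Thomas: Beijing
  Olivia Taylor: Cairo MATCH
  Noah Jones: London
  Frank White: Madrid

Count: 1

1


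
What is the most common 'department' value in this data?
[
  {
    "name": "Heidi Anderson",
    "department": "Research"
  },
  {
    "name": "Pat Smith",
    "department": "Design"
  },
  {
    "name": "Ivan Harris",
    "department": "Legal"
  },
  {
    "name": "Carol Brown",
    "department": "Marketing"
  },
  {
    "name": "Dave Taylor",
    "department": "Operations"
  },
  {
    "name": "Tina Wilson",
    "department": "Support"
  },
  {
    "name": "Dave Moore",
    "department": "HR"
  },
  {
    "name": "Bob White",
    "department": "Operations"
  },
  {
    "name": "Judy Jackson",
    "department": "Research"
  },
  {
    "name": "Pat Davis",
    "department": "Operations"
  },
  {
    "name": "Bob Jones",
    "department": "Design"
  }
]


Counting 'department' values across 11 records:

  Operations: 3 ###
  Research: 2 ##
  Design: 2 ##
  Legal: 1 #
  Marketing: 1 #
  Support: 1 #
  HR: 1 #

Most common: Operations (3 times)

Operations (3 times)


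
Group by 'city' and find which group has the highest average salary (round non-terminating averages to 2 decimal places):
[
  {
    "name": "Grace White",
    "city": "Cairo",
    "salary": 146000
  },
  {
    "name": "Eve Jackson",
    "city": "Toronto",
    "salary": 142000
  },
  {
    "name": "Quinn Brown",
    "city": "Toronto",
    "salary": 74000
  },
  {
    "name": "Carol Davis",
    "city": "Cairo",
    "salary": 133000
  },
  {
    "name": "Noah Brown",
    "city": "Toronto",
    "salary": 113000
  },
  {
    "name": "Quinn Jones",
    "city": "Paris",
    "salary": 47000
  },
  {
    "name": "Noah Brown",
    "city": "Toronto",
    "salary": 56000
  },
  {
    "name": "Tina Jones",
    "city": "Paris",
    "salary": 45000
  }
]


Group by: city

Groups:
  Cairo: 2 people, avg salary = 279000/2 = $139500
  Paris: 2 people, avg salary = 92000/2 = $46000
  Toronto: 4 people, avg salary = 385000/4 = $96250

Highest average salary: Cairo ($139500)

Cairo ($139500)


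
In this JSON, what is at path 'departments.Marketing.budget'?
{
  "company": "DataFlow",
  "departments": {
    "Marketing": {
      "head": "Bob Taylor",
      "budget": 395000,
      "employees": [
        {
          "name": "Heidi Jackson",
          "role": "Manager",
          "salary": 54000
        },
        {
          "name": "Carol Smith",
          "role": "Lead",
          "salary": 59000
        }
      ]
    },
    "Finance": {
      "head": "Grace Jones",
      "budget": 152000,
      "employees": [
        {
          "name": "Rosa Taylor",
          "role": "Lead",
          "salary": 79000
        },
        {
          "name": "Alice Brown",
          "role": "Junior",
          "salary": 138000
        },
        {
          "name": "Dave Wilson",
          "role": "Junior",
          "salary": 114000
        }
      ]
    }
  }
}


Path: departments.Marketing.budget

Navigate:
  -> departments
  -> Marketing
  -> budget = 395000

395000


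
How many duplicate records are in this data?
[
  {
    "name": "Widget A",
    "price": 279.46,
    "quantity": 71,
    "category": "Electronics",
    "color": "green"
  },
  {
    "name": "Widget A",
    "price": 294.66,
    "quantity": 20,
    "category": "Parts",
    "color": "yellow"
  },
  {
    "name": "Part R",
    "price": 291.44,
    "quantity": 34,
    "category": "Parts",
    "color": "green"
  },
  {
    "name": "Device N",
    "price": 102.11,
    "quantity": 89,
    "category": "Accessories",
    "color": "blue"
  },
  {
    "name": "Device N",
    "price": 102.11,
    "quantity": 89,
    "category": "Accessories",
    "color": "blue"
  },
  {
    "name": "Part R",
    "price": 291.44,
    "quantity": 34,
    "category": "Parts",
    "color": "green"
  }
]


Checking 6 records for duplicates:

  Row 1: Widget A ($279.46, qty 71)
  Row 2: Widget A ($294.66, qty 20)
  Row 3: Part R ($291.44, qty 34)
  Row 4: Device N ($102.11, qty 89)
  Row 5: Device N ($102.11, qty 89) <-- DUPLICATE
  Row 6: Part R ($291.44, qty 34) <-- DUPLICATE

Duplicates found: 2
Unique records: 4

2 duplicates, 4 unique


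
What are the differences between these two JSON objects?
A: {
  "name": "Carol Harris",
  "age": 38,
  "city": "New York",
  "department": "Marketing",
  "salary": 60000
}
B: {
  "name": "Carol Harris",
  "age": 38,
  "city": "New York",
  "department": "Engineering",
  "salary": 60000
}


Comparing each field (in key order):
  name: same
  age: same
  city: same
  department: DIFFERENT
  salary: same
Differences:
  department: Marketing -> Engineering

1 field(s) changed

1 change: department


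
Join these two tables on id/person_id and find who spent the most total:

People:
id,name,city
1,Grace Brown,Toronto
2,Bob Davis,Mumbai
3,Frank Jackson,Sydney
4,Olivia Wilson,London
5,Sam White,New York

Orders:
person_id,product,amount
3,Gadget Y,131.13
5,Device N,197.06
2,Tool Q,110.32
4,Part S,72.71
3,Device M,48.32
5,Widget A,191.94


Join on: people.id = orders.person_id

Joined rows:
  Frank Jackson (Sydney) bought Gadget Y for $131.13
  Sam White (New York) bought Device N for $197.06
  Bob Davis (Mumbai) bought Tool Q for $110.32
  Olivia Wilson (London) bought Part S for $72.71
  Frank Jackson (Sydney) bought Device M for $48.32
  Sam White (New York) bought Widget A for $191.94

Total per person:
  Sam White: $389.00
  Frank Jackson: $179.45
  Bob Davis: $110.32
  Olivia Wilson: $72.71

Top spender: Sam White ($389.00)

Sam White ($389.00)


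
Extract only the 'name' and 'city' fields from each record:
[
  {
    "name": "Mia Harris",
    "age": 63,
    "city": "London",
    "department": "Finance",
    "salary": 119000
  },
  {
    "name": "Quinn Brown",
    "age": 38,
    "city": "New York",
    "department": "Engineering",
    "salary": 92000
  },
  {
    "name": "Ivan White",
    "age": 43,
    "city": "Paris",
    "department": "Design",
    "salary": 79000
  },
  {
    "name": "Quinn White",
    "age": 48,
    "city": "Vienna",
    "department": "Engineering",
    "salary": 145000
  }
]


Original: 4 records with fields: name, age, city, department, salary
Keep: ['name', 'city']
Drop: ['age', 'department', 'salary']
Result: 4 records, 2 fields each

[
  {
    "name": "Mia Harris",
    "city": "London"
  },
  {
    "name": "Quinn Brown",
    "city": "New York"
  },
  {
    "name": "Ivan White",
    "city": "Paris"
  },
  {
    "name": "Quinn White",
    "city": "Vienna"
  }
]


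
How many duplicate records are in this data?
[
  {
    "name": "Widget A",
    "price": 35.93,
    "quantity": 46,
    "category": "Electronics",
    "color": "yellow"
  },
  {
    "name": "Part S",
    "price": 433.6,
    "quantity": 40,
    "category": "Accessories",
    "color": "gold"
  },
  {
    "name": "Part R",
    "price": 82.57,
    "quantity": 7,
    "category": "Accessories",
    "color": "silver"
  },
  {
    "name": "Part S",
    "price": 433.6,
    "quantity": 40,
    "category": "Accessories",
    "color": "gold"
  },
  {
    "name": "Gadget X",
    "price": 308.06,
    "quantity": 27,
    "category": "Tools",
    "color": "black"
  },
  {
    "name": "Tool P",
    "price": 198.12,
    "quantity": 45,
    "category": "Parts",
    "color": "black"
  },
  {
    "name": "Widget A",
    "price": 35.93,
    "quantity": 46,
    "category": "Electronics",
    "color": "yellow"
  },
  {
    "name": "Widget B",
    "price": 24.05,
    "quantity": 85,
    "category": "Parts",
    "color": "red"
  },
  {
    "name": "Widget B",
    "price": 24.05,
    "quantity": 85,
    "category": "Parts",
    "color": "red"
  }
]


Checking 9 records for duplicates:

  Row 1: Widget A ($35.93, qty 46)
  Row 2: Part S ($433.6, qty 40)
  Row 3: Part R ($82.57, qty 7)
  Row 4: Part S ($433.6, qty 40) <-- DUPLICATE
  Row 5: Gadget X ($308.06, qty 27)
  Row 6: Tool P ($198.12, qty 45)
  Row 7: Widget A ($35.93, qty 46) <-- DUPLICATE
  Row 8: Widget B ($24.05, qty 85)
  Row 9: Widget B ($24.05, qty 85) <-- DUPLICATE

Duplicates found: 3
Unique records: 6

3 duplicates, 6 unique


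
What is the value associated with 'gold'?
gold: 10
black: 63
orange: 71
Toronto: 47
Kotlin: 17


Looking up key 'gold'
Value: 10

10


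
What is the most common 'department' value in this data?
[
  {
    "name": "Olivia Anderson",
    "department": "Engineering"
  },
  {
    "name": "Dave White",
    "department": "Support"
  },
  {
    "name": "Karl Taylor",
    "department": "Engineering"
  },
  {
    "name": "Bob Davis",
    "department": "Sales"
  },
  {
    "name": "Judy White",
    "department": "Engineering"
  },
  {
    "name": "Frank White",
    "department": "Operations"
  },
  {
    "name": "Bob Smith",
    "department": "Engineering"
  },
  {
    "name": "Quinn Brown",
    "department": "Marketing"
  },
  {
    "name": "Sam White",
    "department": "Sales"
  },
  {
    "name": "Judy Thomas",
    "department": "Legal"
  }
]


Counting 'department' values across 10 records:

  Engineering: 4 ####
  Sales: 2 ##
  Support: 1 #
  Operations: 1 #
  Marketing: 1 #
  Legal: 1 #

Most common: Engineering (4 times)

Engineering (4 times)


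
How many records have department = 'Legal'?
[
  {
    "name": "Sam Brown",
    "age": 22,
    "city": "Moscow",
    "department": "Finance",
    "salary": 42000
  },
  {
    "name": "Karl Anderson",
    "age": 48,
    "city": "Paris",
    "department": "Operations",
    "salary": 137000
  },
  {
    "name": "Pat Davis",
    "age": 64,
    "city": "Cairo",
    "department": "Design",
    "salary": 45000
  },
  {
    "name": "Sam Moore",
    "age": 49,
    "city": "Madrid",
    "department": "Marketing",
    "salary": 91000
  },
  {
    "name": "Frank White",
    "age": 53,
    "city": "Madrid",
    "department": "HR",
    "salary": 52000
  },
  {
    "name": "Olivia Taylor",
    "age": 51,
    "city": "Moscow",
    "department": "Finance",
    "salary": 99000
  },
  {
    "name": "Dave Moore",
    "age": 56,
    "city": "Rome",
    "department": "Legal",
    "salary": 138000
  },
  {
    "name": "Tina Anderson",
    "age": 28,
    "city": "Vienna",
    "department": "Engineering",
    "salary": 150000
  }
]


Data: 8 records
Condition: department = 'Legal'

Checking each record:
  Sam Brown: Finance
  Karl Anderson: Operations
  Pat Davis: Design
  Sam Moore: Marketing
  Frank White: HR
  Olivia Taylor: Finance
  Dave Moore: Legal MATCH
  Tina Anderson: Engineering

Count: 1

1


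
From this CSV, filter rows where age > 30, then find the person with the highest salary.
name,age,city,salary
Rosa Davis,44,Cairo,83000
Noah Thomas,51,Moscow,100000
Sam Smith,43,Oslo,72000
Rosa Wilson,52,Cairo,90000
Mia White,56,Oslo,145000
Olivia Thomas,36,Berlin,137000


Filter: age > 30
Sort by: salary (descending)

Filtered records (6):
  Mia White, age 56, salary $145000
  Olivia Thomas, age 36, salary $137000
  Noah Thomas, age 51, salary $100000
  Rosa Wilson, age 52, salary $90000
  Rosa Davis, age 44, salary $83000
  Sam Smith, age 43, salary $72000

Highest salary: Mia White ($145000)

Mia White


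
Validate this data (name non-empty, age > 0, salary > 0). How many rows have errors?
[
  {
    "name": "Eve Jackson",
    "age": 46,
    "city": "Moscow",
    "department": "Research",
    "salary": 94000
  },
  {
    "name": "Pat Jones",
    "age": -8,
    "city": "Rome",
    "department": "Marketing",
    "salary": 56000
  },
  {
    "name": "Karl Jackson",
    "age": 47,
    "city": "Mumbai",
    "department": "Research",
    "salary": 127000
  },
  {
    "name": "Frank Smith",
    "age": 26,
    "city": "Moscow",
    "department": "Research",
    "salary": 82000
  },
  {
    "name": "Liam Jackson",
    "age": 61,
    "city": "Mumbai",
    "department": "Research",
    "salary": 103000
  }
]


Validating 5 records:
Rules: name non-empty, age > 0, salary > 0

  Row 1 (Eve Jackson): OK
  Row 2 (Pat Jones): negative age: -8
  Row 3 (Karl Jackson): OK
  Row 4 (Frank Smith): OK
  Row 5 (Liam Jackson): OK

Total errors: 1

1 errors


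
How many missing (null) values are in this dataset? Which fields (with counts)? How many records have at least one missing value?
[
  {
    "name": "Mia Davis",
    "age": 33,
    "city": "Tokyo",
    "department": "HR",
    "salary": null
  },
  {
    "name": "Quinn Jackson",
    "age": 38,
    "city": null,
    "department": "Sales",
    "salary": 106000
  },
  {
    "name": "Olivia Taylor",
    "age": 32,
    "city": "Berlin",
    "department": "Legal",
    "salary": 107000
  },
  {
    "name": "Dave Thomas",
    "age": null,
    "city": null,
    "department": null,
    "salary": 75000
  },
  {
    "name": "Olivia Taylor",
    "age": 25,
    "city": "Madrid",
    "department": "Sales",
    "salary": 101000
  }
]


Checking for missing (null) values in 5 records:

  Mia Davis: salary
  Quinn Jackson: city
  Olivia Taylor: complete
  Dave Thomas: age, city, department
  Olivia Taylor: complete

Per field:
  name: 0 missing
  age: 1 missing
  city: 2 missing
  department: 1 missing
  salary: 1 missing

Total missing values: 5
Records with any missing: 3

5 missing values (age: 1, city: 2, department: 1, salary: 1); 3 incomplete records


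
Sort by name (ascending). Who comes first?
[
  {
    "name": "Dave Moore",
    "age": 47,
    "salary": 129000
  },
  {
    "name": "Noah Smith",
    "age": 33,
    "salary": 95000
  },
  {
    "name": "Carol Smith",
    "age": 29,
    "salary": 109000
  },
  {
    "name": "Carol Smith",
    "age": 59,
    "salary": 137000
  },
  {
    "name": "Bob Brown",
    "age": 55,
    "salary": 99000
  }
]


Sort by: name (ascending)

Sorted order:
  1. Bob Brown (name = Bob Brown)
  2. Carol Smith (name = Carol Smith)
  3. Carol Smith (name = Carol Smith)
  4. Dave Moore (name = Dave Moore)
  5. Noah Smith (name = Noah Smith)

First: Bob Brown

Bob Brown


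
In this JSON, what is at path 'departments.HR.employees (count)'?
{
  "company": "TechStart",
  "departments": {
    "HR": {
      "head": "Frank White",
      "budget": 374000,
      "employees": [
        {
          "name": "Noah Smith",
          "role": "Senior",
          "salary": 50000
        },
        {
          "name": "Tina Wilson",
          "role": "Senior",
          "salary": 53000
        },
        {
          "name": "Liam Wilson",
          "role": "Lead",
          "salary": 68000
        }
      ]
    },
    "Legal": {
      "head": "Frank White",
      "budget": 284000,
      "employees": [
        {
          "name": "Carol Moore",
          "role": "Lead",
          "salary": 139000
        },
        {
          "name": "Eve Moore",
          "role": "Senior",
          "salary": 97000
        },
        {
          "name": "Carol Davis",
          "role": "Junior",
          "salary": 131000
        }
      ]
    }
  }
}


Path: departments.HR.employees (count)

Navigate:
  -> departments
  -> HR
  -> employees (array, length 3)

3


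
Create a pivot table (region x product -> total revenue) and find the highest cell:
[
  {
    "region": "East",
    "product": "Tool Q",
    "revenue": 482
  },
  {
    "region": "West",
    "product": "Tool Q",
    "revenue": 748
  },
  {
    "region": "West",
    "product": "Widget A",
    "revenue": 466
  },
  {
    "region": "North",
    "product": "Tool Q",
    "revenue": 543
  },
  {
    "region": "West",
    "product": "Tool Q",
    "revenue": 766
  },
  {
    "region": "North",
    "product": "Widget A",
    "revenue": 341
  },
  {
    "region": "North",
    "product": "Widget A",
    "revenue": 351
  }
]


Pivot: region (rows) x product (columns) -> total revenue

     Tool Q        Widget A    
East           482             0  
North          543           692  
West          1514           466  

Highest: West / Tool Q = $1514

West / Tool Q = $1514


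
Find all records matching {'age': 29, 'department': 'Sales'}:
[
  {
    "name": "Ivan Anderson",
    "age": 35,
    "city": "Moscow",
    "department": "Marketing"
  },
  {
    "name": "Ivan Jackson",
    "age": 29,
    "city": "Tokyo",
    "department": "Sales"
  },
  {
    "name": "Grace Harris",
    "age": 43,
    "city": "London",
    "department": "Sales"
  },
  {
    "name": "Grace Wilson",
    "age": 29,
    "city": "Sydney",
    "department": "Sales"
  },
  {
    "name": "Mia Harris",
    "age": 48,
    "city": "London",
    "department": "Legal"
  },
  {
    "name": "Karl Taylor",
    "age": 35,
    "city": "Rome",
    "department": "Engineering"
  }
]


Search criteria: {'age': 29, 'department': 'Sales'}

Checking 6 records:
  Ivan Anderson: {age: 35, department: Marketing}
  Ivan Jackson: {age: 29, department: Sales} <-- MATCH
  Grace Harris: {age: 43, department: Sales}
  Grace Wilson: {age: 29, department: Sales} <-- MATCH
  Mia Harris: {age: 48, department: Legal}
  Karl Taylor: {age: 35, department: Engineering}

Matches: ["Ivan Jackson", "Grace Wilson"]

["Ivan Jackson", "Grace Wilson"]


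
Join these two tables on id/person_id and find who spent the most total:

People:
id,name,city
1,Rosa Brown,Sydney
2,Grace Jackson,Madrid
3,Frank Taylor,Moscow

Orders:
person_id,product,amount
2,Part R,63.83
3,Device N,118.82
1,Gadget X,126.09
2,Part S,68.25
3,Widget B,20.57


Join on: people.id = orders.person_id

Joined rows:
  Grace Jackson (Madrid) bought Part R for $63.83
  Frank Taylor (Moscow) bought Device N for $118.82
  Rosa Brown (Sydney) bought Gadget X for $126.09
  Grace Jackson (Madrid) bought Part S for $68.25
  Frank Taylor (Moscow) bought Widget B for $20.57

Total per person:
  Frank Taylor: $139.39
  Grace Jackson: $132.08
  Rosa Brown: $126.09

Top spender: Frank Taylor ($139.39)

Frank Taylor ($139.39)


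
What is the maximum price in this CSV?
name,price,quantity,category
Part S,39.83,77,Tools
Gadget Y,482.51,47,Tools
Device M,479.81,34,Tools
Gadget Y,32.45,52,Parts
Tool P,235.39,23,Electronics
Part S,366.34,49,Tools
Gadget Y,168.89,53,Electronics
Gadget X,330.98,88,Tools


Computing maximum price:
Values: [39.83, 482.51, 479.81, 32.45, 235.39, 366.34, 168.89, 330.98]
Max = 482.51

482.51


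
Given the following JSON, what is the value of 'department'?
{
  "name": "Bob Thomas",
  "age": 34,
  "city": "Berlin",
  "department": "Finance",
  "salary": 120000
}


Looking up field 'department'
Value: Finance

Finance


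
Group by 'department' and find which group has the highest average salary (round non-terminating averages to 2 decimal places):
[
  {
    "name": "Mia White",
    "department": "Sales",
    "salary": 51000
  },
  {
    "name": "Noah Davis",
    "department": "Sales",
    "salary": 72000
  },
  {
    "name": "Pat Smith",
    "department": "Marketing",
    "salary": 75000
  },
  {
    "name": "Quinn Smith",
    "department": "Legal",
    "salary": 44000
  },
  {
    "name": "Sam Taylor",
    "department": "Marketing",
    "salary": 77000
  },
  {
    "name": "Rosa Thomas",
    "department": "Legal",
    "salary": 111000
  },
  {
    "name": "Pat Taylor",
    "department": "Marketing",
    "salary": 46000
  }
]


Group by: department

Groups:
  Legal: 2 people, avg salary = 155000/2 = $77500
  Marketing: 3 people, avg salary = 198000/3 = $66000
  Sales: 2 people, avg salary = 123000/2 = $61500

Highest average salary: Legal ($77500)

Legal ($77500)


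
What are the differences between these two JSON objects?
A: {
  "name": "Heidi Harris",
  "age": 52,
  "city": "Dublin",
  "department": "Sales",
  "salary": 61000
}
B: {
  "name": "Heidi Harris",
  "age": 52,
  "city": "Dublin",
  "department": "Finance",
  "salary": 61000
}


Comparing each field (in key order):
  name: same
  age: same
  city: same
  department: DIFFERENT
  salary: same
Differences:
  department: Sales -> Finance

1 field(s) changed

1 change: department


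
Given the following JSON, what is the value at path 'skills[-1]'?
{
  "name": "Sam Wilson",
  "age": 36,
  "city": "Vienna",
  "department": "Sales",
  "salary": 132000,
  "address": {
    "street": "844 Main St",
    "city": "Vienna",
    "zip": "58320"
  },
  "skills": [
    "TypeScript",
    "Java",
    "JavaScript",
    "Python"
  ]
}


Query: skills[-1]
Path: skills -> last element
Value: Python

Python


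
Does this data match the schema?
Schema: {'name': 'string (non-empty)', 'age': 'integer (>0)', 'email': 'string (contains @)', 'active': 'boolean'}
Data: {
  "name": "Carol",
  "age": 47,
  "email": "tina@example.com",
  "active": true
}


Validating each field against schema:
  name: OK (non-empty string)
  age: OK (positive integer)
  email: OK (string with @)
  active: OK (boolean)

Result: VALID

VALID


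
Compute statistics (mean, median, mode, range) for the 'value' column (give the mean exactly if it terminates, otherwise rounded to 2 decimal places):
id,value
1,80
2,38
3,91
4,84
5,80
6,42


Data: [80, 38, 91, 84, 80, 42]
Count: 6
Sum: 415
Mean: 415/6 ≈ 69.17 (rounded to 2 decimal places)
Sorted: [38, 42, 80, 80, 84, 91]
Median: 80.0
Mode: 80 (2 times)
Range: 91 - 38 = 53
Min: 38, Max: 91

mean≈69.17, median=80.0, mode=80, range=53


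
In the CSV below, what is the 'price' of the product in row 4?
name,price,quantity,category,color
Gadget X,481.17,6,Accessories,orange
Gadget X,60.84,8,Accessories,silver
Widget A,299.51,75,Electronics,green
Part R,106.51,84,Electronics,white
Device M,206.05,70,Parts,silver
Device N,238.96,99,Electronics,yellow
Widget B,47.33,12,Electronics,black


Query: Row 4 ('Part R'), column 'price'
Value: 106.51

106.51


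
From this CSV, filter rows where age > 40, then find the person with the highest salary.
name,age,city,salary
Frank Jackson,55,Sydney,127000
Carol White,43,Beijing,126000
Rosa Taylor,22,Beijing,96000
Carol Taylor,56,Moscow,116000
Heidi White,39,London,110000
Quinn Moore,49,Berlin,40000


Filter: age > 40
Sort by: salary (descending)

Filtered records (4):
  Frank Jackson, age 55, salary $127000
  Carol White, age 43, salary $126000
  Carol Taylor, age 56, salary $116000
  Quinn Moore, age 49, salary $40000

Highest salary: Frank Jackson ($127000)

Frank Jackson


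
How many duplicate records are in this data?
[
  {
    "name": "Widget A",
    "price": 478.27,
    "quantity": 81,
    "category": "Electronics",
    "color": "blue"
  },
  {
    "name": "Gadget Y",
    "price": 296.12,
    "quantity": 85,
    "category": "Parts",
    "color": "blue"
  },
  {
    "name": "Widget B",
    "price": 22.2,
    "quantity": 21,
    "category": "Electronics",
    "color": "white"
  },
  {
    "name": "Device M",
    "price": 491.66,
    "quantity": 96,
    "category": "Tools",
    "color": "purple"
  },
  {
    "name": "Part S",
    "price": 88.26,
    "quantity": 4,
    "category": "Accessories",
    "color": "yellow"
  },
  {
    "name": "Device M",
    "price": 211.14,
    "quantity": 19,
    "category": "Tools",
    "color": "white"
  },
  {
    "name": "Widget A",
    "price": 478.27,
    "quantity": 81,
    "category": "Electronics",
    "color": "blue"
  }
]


Checking 7 records for duplicates:

  Row 1: Widget A ($478.27, qty 81)
  Row 2: Gadget Y ($296.12, qty 85)
  Row 3: Widget B ($22.2, qty 21)
  Row 4: Device M ($491.66, qty 96)
  Row 5: Part S ($88.26, qty 4)
  Row 6: Device M ($211.14, qty 19)
  Row 7: Widget A ($478.27, qty 81) <-- DUPLICATE

Duplicates found: 1
Unique records: 6

1 duplicates, 6 unique


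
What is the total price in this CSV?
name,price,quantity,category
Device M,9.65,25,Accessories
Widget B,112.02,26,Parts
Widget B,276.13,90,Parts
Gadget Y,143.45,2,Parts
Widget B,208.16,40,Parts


Computing total price:
Values: [9.65, 112.02, 276.13, 143.45, 208.16]
Sum = 749.41

749.41


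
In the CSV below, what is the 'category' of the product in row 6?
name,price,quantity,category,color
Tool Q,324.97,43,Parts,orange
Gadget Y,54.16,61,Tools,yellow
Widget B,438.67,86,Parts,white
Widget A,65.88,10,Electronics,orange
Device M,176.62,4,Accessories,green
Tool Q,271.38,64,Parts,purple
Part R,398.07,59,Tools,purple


Query: Row 6 ('Tool Q'), column 'category'
Value: Parts

Parts


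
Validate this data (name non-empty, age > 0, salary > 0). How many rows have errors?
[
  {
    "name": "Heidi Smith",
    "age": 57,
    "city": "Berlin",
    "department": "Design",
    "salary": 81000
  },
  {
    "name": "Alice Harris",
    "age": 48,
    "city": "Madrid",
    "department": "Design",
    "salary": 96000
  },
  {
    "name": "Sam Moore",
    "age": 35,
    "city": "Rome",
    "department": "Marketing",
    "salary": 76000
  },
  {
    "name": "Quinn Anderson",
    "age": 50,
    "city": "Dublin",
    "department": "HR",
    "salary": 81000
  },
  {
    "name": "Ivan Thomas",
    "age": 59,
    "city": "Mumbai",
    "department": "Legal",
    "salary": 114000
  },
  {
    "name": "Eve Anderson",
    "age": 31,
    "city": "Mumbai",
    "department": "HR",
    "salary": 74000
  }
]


Validating 6 records:
Rules: name non-empty, age > 0, salary > 0

  Row 1 (Heidi Smith): OK
  Row 2 (Alice Harris): OK
  Row 3 (Sam Moore): OK
  Row 4 (Quinn Anderson): OK
  Row 5 (Ivan Thomas): OK
  Row 6 (Eve Anderson): OK

Total errors: 0

0 errors


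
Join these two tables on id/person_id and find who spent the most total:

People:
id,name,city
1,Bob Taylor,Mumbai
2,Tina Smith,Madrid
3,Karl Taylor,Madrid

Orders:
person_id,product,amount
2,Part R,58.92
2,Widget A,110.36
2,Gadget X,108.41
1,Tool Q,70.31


Join on: people.id = orders.person_id

Joined rows:
  Tina Smith (Madrid) bought Part R for $58.92
  Tina Smith (Madrid) bought Widget A for $110.36
  Tina Smith (Madrid) bought Gadget X for $108.41
  Bob Taylor (Mumbai) bought Tool Q for $70.31

Total per person:
  Tina Smith: $277.69
  Bob Taylor: $70.31

Top spender: Tina Smith ($277.69)

Tina Smith ($277.69)


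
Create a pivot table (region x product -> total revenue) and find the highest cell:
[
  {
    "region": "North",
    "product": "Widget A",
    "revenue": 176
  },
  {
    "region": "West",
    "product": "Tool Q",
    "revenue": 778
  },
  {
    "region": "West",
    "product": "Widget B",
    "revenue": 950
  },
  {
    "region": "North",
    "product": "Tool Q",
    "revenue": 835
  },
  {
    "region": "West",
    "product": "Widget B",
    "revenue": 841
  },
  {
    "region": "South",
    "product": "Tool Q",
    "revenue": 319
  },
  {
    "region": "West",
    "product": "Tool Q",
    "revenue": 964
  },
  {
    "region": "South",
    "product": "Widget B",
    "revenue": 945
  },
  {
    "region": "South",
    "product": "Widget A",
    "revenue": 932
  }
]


Pivot: region (rows) x product (columns) -> total revenue

     Tool Q        Widget A      Widget B    
North          835           176             0  
South          319           932           945  
West          1742             0          1791  

Highest: West / Widget B = $1791

West / Widget B = $1791


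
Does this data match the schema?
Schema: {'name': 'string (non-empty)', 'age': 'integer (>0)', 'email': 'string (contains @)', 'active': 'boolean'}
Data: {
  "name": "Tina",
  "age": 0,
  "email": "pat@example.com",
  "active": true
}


Validating each field against schema:
  name: OK (non-empty string)
  age: FAIL (0 is not > 0)
  email: OK (string with @)
  active: OK (boolean)

Result: INVALID (1 error: age)

INVALID (1 error: age)


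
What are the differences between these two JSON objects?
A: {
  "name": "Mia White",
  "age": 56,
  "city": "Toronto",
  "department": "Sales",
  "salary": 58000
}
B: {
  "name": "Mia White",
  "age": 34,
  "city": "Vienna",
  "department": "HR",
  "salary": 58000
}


Comparing each field (in key order):
  name: same
  age: DIFFERENT
  city: DIFFERENT
  department: DIFFERENT
  salary: same
Differences:
  age: 56 -> 34
  city: Toronto -> Vienna
  department: Sales -> HR

3 field(s) changed

3 changes: age, city, department


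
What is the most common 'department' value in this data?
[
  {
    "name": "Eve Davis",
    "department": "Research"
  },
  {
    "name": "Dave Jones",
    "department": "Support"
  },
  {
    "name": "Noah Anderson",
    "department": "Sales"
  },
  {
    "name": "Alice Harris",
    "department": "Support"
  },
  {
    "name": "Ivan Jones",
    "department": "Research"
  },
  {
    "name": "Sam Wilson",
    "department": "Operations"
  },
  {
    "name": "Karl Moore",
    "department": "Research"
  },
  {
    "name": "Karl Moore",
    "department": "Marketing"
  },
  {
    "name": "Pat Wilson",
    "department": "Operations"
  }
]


Counting 'department' values across 9 records:

  Research: 3 ###
  Support: 2 ##
  Operations: 2 ##
  Sales: 1 #
  Marketing: 1 #

Most common: Research (3 times)

Research (3 times)


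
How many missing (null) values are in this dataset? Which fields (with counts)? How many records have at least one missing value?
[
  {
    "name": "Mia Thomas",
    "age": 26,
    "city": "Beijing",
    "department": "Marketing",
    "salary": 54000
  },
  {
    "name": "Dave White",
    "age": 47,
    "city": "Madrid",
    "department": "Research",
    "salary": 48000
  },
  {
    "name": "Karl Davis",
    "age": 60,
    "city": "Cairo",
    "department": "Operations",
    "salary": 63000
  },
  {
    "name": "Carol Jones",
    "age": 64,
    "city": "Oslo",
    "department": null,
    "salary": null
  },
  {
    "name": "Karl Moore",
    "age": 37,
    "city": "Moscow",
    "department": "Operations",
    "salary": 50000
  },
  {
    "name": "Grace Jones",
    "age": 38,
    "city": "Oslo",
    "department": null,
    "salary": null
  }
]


Checking for missing (null) values in 6 records:

  Mia Thomas: complete
  Dave White: complete
  Karl Davis: complete
  Carol Jones: department, salary
  Karl Moore: complete
  Grace Jones: department, salary

Per field:
  name: 0 missing
  age: 0 missing
  city: 0 missing
  department: 2 missing
  salary: 2 missing

Total missing values: 4
Records with any missing: 2

4 missing values (department: 2, salary: 2); 2 incomplete records


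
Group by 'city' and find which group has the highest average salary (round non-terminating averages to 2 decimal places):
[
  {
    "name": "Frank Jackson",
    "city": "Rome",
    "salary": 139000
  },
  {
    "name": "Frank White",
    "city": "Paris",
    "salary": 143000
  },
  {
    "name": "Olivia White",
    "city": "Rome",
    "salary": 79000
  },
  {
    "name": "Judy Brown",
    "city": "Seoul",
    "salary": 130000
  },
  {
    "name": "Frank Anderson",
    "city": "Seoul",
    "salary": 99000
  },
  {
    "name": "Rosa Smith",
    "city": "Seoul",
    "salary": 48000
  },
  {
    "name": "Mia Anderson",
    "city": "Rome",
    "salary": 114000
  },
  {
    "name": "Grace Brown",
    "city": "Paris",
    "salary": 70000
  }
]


Group by: city

Groups:
  Paris: 2 people, avg salary = 213000/2 = $106500
  Rome: 3 people, avg salary = 332000/3 ≈ $110666.67
  Seoul: 3 people, avg salary = 277000/3 ≈ $92333.33

Highest average salary: Rome (≈$110666.67)

Rome (≈$110666.67)


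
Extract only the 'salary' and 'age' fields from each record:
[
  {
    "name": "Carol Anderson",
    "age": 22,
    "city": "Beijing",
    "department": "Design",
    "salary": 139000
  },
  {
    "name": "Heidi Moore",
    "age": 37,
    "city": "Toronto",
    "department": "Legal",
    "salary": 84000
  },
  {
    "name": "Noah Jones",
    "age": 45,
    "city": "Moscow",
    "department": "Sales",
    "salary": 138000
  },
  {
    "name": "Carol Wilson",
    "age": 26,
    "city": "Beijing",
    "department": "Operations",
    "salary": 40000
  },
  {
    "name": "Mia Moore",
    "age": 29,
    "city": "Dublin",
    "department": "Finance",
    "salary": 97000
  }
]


Original: 5 records with fields: name, age, city, department, salary
Keep: ['salary', 'age']
Drop: ['name', 'city', 'department']
Result: 5 records, 2 fields each

[
  {
    "salary": 139000,
    "age": 22
  },
  {
    "salary": 84000,
    "age": 37
  },
  {
    "salary": 138000,
    "age": 45
  },
  {
    "salary": 40000,
    "age": 26
  },
  {
    "salary": 97000,
    "age": 29
  }
]


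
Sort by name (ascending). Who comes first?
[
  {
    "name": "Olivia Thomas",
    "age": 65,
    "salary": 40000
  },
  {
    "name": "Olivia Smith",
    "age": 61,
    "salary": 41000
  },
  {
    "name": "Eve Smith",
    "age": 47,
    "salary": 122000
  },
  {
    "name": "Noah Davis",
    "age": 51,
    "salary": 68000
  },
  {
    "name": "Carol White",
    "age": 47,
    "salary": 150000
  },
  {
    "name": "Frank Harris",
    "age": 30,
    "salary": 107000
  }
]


Sort by: name (ascending)

Sorted order:
  1. Carol White (name = Carol White)
  2. Eve Smith (name = Eve Smith)
  3. Frank Harris (name = Frank Harris)
  4. Noah Davis (name = Noah Davis)
  5. Olivia Smith (name = Olivia Smith)
  6. Olivia Thomas (name = Olivia Thomas)

First: Carol White

Carol White


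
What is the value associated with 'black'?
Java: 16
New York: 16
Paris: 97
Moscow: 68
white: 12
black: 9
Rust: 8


Looking up key 'black'
Value: 9

9


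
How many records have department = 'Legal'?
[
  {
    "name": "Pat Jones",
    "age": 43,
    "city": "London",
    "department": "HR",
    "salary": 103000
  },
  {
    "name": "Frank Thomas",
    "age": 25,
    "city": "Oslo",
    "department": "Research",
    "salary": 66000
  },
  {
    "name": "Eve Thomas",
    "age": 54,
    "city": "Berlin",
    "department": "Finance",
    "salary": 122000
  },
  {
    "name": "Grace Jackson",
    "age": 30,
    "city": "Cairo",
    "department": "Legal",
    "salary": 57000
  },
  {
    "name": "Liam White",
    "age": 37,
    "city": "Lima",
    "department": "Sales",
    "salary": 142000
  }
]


Data: 5 records
Condition: department = 'Legal'

Checking each record:
  Pat Jones: HR
  Frank Thomas: Research
  Eve Thomas: Finance
  Grace Jackson: Legal MATCH
  Liam White: Sales

Count: 1

1
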